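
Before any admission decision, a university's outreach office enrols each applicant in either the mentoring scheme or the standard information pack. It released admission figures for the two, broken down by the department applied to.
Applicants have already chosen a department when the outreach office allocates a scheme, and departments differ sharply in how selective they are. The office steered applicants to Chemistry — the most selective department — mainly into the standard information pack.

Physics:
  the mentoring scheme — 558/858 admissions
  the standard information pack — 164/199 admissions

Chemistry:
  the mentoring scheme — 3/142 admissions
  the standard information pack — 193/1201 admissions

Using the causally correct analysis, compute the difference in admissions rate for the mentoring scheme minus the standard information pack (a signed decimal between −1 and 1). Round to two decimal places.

-0.15

The imbalance in department arose from how applicants were allocated, not from anything the outreach scheme did; and department independently affects the outcome. The pooled gap is confounded — condition on department.
Adjusting over the population distribution of department: 0.440·(0.650−0.824) + 0.560·(0.021−0.161) = -0.155.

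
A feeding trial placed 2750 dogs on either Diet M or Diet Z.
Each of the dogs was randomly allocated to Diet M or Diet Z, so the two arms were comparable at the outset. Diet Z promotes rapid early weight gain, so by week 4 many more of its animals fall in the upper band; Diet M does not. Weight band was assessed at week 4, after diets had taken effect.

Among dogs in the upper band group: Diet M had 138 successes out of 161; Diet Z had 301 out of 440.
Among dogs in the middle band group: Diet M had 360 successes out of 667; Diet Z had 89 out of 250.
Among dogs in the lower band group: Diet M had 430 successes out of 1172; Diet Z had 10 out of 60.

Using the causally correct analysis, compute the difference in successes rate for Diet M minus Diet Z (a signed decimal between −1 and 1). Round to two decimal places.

-0.07

The week-4 weight band-specific comparison favours Diet M throughout, but the pooled figures favour Diet Z. The question is whether to condition on week-4 weight band.
Week-4 weight band here is a post-treatment variable shaped by the diet; conditioning on it would introduce bias rather than remove it. The overall comparison is the causal one.
The causal difference is the pooled difference: 0.464 − 0.533 = -0.069.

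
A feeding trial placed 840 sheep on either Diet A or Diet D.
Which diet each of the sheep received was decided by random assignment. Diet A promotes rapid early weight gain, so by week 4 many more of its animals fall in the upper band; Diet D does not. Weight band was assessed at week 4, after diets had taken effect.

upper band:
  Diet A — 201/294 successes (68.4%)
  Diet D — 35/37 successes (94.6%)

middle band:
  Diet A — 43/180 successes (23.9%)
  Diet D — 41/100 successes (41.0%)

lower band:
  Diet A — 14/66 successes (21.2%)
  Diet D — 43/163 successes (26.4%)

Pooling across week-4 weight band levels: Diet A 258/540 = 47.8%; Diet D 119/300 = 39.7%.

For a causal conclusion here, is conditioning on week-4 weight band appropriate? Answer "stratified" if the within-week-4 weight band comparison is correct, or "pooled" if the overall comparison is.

Week-4 weight band here is a post-treatment variable shaped by the diet; conditioning on it would introduce bias rather than remove it. The overall comparison is the causal one.
Pooled: Diet A 47.8% vs Diet D 39.7%; Diet A is higher overall.

pooled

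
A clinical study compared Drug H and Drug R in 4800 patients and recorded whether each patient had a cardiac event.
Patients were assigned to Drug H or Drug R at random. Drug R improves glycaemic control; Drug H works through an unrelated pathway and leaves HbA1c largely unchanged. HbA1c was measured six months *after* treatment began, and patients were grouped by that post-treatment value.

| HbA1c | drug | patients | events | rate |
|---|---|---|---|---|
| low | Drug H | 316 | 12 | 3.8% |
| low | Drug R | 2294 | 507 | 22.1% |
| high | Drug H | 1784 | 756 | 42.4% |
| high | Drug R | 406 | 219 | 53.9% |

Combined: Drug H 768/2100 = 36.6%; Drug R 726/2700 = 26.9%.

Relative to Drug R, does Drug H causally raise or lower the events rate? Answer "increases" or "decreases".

The stratified and pooled comparisons disagree (Drug H wins within each HbA1c; Drug R wins overall), so the answer turns on the causal role of HbA1c.
The distribution of HbA1c is itself part of what the drug does — it is an intermediate outcome. Holding it fixed would remove that part of the effect; the total effect is the pooled difference.
Pooled: Drug H 36.6% vs Drug R 26.9%; Drug R is lower overall.

increases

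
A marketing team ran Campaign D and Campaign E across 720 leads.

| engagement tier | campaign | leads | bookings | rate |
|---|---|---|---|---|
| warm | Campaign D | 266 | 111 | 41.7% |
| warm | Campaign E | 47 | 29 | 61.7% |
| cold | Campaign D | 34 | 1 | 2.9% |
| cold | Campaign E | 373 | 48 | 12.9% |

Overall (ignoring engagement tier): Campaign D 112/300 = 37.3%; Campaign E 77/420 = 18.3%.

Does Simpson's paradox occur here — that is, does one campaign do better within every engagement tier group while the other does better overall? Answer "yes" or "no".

yes

Within each engagement tier level (warm 41.7% vs 61.7%; cold 2.9% vs 12.9%), Campaign E has the higher rate every time. Pooled: 37.3% vs 18.3% — Campaign D has the higher rate overall. The two comparisons disagree.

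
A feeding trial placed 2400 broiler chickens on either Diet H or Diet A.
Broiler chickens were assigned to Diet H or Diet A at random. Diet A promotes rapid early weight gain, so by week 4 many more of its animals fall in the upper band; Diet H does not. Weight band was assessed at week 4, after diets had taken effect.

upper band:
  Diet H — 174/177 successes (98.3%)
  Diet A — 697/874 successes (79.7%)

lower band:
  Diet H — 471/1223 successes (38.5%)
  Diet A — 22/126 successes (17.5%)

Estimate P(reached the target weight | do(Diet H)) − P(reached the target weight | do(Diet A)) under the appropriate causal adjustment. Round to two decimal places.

-0.26

The week-4 weight band-specific comparison favours Diet H throughout, but the pooled figures favour Diet A. The question is whether to condition on week-4 weight band.
The distribution of week-4 weight band is itself part of what the diet does — it is an intermediate outcome. Holding it fixed would remove that part of the effect; the total effect is the pooled difference.
The causal difference is the pooled difference: 0.461 − 0.719 = -0.258.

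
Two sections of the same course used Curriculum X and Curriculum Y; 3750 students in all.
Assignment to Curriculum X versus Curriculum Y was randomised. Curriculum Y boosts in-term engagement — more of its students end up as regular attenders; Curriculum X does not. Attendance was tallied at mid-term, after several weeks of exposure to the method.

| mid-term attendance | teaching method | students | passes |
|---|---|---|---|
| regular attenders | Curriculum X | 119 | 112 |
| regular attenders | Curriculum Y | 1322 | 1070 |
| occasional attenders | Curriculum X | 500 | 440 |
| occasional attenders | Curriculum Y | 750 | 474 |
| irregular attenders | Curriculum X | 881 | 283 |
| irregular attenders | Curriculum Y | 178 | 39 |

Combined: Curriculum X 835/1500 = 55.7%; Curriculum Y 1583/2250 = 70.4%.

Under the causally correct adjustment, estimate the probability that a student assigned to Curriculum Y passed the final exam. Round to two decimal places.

0.70

Curriculum X is higher inside every mid-term attendance stratum but Curriculum Y is higher in aggregate. Whether to stratify depends on how mid-term attendance relates to the teaching method.
Mid-term attendance lies on the pathway teaching method → mid-term attendance → outcome, so adjusting for it blocks the indirect effect. For the total causal effect of teaching method, use the unadjusted pooled rates.
So P(outcome | do(Curriculum Y)) is just the pooled rate for Curriculum Y: 1583/2250 = 0.704.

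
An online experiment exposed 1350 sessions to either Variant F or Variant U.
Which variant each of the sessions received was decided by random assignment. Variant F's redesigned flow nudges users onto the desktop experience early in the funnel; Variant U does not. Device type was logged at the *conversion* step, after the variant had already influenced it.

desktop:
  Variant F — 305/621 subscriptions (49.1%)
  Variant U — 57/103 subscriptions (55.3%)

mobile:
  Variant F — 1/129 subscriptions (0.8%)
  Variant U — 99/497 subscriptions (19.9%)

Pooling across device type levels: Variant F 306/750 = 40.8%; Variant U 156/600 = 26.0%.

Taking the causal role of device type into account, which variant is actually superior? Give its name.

Variant F

The device type-specific comparison favours Variant U throughout, but the pooled figures favour Variant F. The question is whether to condition on device type.
Device type here is a post-treatment variable shaped by the variant; conditioning on it would introduce bias rather than remove it. The overall comparison is the causal one.
Pooled: Variant F 40.8% vs Variant U 26.0%; Variant F is higher overall.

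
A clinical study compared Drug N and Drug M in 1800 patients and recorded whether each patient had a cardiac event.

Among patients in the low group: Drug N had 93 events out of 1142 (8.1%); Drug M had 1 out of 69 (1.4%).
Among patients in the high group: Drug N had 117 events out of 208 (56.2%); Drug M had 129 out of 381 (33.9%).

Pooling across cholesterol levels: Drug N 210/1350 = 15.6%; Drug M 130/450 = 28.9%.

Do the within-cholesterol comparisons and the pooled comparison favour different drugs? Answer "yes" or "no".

yes

Within each cholesterol level (low 8.1% vs 1.4%; high 56.2% vs 33.9%), Drug M has the lower rate every time. Pooled: 15.6% vs 28.9% — Drug N has the lower rate overall. The two comparisons disagree.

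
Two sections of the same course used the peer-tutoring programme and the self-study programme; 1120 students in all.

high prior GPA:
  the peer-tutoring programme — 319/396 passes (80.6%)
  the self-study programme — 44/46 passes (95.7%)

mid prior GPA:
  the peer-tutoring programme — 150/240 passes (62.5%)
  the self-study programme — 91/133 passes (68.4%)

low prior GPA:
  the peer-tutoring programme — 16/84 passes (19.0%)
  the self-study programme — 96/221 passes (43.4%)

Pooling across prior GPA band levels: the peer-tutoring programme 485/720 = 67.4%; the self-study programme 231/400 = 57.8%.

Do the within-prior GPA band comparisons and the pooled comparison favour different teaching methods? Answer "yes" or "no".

yes

Within each prior GPA band level (high prior GPA 80.6% vs 95.7%; mid prior GPA 62.5% vs 68.4%; low prior GPA 19.0% vs 43.4%), the self-study programme has the higher rate every time. Pooled: 67.4% vs 57.8% — the peer-tutoring programme has the higher rate overall. The two comparisons disagree.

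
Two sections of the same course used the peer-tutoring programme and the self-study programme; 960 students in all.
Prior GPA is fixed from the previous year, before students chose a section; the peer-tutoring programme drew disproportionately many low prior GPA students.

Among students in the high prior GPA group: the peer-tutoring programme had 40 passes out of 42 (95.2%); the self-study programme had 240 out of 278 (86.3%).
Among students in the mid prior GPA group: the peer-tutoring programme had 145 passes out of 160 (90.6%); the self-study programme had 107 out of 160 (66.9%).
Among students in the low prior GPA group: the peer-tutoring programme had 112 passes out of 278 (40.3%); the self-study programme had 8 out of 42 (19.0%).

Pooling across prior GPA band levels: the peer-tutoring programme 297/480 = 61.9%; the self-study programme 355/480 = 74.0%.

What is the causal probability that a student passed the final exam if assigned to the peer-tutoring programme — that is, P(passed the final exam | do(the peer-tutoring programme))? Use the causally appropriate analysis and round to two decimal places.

0.75

Nothing the teaching method does changes prior GPA band; the imbalance is an allocation artefact. With prior GPA band also predicting the outcome, the pooled figure is confounded, and the within-stratum comparison is the causal one.
Standardising the peer-tutoring programme to the population prior GPA band mix: 0.333·40/42 + 0.333·145/160 + 0.333·112/278 = 0.754.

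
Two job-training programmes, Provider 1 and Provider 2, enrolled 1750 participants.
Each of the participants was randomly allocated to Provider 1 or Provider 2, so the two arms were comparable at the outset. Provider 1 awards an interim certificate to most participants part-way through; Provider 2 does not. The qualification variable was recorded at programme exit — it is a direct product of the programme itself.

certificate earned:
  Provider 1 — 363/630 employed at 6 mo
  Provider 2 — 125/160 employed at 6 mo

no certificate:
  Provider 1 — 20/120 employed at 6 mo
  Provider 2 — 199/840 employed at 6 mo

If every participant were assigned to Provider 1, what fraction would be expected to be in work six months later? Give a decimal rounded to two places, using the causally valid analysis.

Within every qualification attained during the programme level Provider 2 has the higher rate, yet pooled Provider 1 does — Simpson's reversal.
Qualification attained during the programme lies on the pathway programme → qualification attained during the programme → outcome, so adjusting for it blocks the indirect effect. For the total causal effect of programme, use the unadjusted pooled rates.
So P(outcome | do(Provider 1)) is just the pooled rate for Provider 1: 383/750 = 0.511.

0.51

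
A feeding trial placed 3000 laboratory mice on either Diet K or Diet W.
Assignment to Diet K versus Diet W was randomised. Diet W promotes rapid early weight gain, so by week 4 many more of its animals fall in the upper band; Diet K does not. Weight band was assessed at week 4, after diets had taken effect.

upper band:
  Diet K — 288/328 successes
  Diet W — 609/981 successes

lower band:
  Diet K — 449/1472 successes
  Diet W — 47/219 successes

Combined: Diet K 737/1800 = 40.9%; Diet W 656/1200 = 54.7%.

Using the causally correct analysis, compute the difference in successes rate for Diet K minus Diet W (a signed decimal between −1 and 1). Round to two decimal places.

-0.14

Week-4 weight band here is a post-treatment variable shaped by the diet; conditioning on it would introduce bias rather than remove it. The overall comparison is the causal one.
The causal difference is the pooled difference: 0.409 − 0.547 = -0.137.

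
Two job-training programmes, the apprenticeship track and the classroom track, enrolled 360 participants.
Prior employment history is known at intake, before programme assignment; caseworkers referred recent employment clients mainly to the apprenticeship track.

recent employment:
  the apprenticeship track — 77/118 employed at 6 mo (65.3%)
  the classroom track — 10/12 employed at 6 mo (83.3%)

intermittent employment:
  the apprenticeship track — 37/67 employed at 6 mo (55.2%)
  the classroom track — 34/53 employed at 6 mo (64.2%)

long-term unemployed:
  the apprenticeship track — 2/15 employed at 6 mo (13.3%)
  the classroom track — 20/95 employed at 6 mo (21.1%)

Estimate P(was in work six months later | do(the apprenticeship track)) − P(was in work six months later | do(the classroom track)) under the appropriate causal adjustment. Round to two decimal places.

-0.12

Prior employment history differs across programmes for reasons unrelated to any effect of the programme itself, and it separately predicts the outcome — a classic confounder. We must compare within prior employment history levels.
Adjusting over the population distribution of prior employment history: 0.361·(0.653−0.833) + 0.333·(0.552−0.642) + 0.306·(0.133−0.211) = -0.119.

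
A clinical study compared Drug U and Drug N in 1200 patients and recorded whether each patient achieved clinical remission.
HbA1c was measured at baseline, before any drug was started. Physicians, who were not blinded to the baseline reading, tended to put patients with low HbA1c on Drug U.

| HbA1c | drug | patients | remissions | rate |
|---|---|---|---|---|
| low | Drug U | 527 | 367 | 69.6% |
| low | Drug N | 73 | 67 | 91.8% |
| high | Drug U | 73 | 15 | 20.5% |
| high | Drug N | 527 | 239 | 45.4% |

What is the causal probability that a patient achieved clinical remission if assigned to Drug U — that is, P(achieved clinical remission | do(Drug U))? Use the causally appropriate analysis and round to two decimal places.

Within every HbA1c level Drug N has the higher rate, yet pooled Drug U does — Simpson's reversal.
HbA1c differs across drugs for reasons unrelated to any effect of the drug itself, and it separately predicts the outcome — a classic confounder. We must compare within HbA1c levels.
Standardising Drug U to the population HbA1c mix: 0.500·367/527 + 0.500·15/73 = 0.451.

0.45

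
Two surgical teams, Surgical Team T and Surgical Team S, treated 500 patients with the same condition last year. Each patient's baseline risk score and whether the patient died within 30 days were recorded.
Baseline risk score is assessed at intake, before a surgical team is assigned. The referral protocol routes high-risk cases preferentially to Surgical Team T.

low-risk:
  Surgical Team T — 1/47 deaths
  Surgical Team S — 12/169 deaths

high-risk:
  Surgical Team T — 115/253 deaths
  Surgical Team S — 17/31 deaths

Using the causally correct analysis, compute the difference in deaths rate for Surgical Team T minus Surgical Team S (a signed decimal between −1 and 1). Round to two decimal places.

-0.07

The stratified and pooled comparisons disagree (Surgical Team T wins within each baseline risk score; Surgical Team S wins overall), so the answer turns on the causal role of baseline risk score.
Nothing the surgical team does changes baseline risk score; the imbalance is an allocation artefact. With baseline risk score also predicting the outcome, the pooled figure is confounded, and the within-stratum comparison is the causal one.
Adjusting over the population distribution of baseline risk score: 0.432·(0.021−0.071) + 0.568·(0.455−0.548) = -0.075.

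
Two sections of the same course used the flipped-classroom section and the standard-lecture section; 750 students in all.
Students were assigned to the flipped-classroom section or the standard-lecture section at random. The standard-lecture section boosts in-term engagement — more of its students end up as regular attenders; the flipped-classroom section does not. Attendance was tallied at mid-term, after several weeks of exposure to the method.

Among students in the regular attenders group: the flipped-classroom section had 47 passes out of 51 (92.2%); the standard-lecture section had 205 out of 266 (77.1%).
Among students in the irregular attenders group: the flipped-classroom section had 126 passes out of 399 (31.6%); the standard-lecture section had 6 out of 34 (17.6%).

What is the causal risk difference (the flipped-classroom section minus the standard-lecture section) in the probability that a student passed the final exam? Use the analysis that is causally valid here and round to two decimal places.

-0.32

The distribution of mid-term attendance is itself part of what the teaching method does — it is an intermediate outcome. Holding it fixed would remove that part of the effect; the total effect is the pooled difference.
The causal difference is the pooled difference: 0.384 − 0.703 = -0.319.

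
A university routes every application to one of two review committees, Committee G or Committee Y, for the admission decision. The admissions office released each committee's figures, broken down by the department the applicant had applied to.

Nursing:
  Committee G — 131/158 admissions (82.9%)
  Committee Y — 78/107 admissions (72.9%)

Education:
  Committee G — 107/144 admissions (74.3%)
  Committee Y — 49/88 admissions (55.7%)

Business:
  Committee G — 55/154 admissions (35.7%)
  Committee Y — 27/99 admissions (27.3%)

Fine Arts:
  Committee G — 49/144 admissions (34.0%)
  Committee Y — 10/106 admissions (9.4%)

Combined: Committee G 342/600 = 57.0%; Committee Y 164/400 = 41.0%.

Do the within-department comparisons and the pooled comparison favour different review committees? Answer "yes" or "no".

no

Within each department level (Nursing 82.9% vs 72.9%; Education 74.3% vs 55.7%; Business 35.7% vs 27.3%; Fine Arts 34.0% vs 9.4%), Committee G has the higher rate every time. Pooled: 57.0% vs 41.0% — Committee G has the higher rate overall. They agree.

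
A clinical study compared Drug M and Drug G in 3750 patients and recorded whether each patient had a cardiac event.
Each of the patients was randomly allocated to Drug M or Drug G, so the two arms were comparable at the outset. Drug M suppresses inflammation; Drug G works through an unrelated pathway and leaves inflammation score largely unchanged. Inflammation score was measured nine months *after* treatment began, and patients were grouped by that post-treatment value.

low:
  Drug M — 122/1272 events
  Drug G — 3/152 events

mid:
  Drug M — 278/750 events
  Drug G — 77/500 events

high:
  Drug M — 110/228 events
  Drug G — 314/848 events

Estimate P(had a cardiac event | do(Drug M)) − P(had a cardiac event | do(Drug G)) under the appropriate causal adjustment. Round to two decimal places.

The stratified and pooled comparisons disagree (Drug G wins within each inflammation score; Drug M wins overall), so the answer turns on the causal role of inflammation score.
Inflammation score here is a post-treatment variable shaped by the drug; conditioning on it would introduce bias rather than remove it. The overall comparison is the causal one.
The causal difference is the pooled difference: 0.227 − 0.263 = -0.036.

-0.04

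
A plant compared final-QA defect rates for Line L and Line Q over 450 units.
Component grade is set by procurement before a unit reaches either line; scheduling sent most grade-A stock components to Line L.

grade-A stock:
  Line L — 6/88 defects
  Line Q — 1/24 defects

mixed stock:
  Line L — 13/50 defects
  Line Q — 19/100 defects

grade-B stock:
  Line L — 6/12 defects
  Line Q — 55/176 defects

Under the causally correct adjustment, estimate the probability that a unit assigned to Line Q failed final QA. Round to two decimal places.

The imbalance in component grade arose from how units were allocated, not from anything the line did; and component grade independently affects the outcome. The pooled gap is confounded — condition on component grade.
Standardising Line Q to the population component grade mix: 0.249·1/24 + 0.333·19/100 + 0.418·55/176 = 0.204.

0.20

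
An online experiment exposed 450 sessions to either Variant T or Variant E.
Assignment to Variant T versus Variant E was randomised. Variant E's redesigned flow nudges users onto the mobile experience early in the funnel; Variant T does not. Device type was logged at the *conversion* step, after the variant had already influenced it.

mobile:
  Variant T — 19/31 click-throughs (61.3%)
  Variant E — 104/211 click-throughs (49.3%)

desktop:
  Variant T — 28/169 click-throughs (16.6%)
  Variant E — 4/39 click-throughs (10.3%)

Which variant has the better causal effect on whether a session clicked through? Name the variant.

Within every device type level Variant T has the higher rate, yet pooled Variant E does — Simpson's reversal.
Device type lies on the pathway variant → device type → outcome, so adjusting for it blocks the indirect effect. For the total causal effect of variant, use the unadjusted pooled rates.
Pooled: Variant T 23.5% vs Variant E 43.2%; Variant E is higher overall.

Variant E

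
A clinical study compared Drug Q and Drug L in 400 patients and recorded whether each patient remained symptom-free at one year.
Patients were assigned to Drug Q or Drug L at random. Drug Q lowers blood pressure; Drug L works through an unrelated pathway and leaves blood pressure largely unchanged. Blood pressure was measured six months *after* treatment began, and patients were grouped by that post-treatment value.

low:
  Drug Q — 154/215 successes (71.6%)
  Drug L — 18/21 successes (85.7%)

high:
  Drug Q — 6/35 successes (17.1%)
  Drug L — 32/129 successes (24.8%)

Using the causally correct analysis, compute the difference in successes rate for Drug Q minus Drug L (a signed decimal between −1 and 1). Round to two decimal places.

The stratified and pooled comparisons disagree (Drug L wins within each blood pressure; Drug Q wins overall), so the answer turns on the causal role of blood pressure.
The distribution of blood pressure is itself part of what the drug does — it is an intermediate outcome. Holding it fixed would remove that part of the effect; the total effect is the pooled difference.
The causal difference is the pooled difference: 0.640 − 0.333 = +0.307.

+0.31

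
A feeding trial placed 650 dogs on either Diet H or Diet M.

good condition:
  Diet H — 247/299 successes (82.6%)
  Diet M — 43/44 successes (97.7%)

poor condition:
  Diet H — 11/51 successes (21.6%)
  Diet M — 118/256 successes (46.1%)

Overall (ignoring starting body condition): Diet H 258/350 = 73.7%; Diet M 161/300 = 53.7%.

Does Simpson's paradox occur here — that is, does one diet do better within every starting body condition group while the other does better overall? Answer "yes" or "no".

Within each starting body condition level (good condition 82.6% vs 97.7%; poor condition 21.6% vs 46.1%), Diet M has the higher rate every time. Pooled: 73.7% vs 53.7% — Diet H has the higher rate overall. The two comparisons disagree.

yes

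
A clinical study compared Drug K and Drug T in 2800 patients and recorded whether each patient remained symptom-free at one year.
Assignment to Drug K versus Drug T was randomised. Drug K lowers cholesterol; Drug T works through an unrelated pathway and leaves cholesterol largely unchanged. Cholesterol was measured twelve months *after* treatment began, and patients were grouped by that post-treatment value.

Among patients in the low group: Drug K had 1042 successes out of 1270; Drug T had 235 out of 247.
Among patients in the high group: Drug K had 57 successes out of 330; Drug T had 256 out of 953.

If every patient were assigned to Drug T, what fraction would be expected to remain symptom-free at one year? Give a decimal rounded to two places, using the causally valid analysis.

0.41

Cholesterol is downstream of the drug. One should not condition on a consequence of treatment, so the overall rates are the right comparison.
So P(outcome | do(Drug T)) is just the pooled rate for Drug T: 491/1200 = 0.409.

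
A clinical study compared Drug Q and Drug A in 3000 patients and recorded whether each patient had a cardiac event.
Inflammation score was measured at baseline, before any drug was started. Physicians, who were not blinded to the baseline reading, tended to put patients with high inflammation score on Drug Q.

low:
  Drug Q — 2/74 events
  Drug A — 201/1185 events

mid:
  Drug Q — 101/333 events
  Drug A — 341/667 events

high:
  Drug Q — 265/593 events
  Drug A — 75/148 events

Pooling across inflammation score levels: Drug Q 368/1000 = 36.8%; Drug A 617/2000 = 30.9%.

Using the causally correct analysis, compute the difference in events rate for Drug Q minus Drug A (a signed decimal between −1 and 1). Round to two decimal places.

-0.14

Drug Q is lower inside every inflammation score stratum but Drug A is lower in aggregate. Whether to stratify depends on how inflammation score relates to the drug.
Inflammation score is set before the drug has any effect — it is not caused by the drug — and it independently drives the outcome. That makes it a confounder, so the causal comparison is within inflammation score levels.
Adjusting over the population distribution of inflammation score: 0.420·(0.027−0.170) + 0.333·(0.303−0.511) + 0.247·(0.447−0.507) = -0.144.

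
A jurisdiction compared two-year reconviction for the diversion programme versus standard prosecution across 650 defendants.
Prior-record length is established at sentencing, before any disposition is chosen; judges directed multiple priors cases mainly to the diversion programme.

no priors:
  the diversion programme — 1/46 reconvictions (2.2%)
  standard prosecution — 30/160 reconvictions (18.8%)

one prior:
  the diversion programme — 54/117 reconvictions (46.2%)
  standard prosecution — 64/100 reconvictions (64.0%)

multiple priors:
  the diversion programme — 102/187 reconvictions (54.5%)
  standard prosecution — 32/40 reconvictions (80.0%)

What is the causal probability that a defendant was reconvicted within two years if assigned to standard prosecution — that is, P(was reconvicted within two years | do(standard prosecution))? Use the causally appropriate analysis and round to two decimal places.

0.55

The stratified and pooled comparisons disagree (the diversion programme wins within each prior-record length; standard prosecution wins overall), so the answer turns on the causal role of prior-record length.
Prior-record length satisfies the back-door criterion: it is not a descendant of the disposition, and it blocks the spurious path from disposition to outcome. Adjusting for it (i.e., using the within-prior-record length rates) gives the causal effect.
Standardising standard prosecution to the population prior-record length mix: 0.317·30/160 + 0.334·64/100 + 0.349·32/40 = 0.552.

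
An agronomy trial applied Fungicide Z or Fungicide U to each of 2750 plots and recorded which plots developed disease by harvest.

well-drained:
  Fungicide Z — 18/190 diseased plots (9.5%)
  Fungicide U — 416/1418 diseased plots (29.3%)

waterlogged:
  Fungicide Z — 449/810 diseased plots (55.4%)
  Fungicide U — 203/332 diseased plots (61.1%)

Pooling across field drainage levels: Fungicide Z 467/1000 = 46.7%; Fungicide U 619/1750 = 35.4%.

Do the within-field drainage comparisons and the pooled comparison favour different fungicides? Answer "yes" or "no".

Within each field drainage level (well-drained 9.5% vs 29.3%; waterlogged 55.4% vs 61.1%), Fungicide Z has the lower rate every time. Pooled: 46.7% vs 35.4% — Fungicide U has the lower rate overall. The two comparisons disagree.

yes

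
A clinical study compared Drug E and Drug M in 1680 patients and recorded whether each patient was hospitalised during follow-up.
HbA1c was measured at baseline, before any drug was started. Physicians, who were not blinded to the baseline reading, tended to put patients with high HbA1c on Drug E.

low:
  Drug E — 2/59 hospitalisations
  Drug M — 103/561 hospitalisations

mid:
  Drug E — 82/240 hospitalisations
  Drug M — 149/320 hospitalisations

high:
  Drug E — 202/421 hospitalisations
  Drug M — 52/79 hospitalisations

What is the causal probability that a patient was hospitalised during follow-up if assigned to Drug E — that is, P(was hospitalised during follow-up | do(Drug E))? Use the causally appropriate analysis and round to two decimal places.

0.27

The stratified and pooled comparisons disagree (Drug E wins within each HbA1c; Drug M wins overall), so the answer turns on the causal role of HbA1c.
HbA1c satisfies the back-door criterion: it is not a descendant of the drug, and it blocks the spurious path from drug to outcome. Adjusting for it (i.e., using the within-HbA1c rates) gives the causal effect.
Standardising Drug E to the population HbA1c mix: 0.369·2/59 + 0.333·82/240 + 0.298·202/421 = 0.269.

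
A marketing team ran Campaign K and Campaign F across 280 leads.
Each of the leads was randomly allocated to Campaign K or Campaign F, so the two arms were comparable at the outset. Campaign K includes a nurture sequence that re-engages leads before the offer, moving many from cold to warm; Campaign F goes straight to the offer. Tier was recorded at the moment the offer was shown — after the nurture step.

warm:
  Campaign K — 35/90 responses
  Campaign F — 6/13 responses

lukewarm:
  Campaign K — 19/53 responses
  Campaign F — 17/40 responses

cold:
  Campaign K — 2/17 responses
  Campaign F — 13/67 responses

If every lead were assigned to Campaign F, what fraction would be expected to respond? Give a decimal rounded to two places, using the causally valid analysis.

0.30

The stratified and pooled comparisons disagree (Campaign F wins within each engagement tier; Campaign K wins overall), so the answer turns on the causal role of engagement tier.
Engagement tier is recorded after the campaign and is itself shifted by it — it sits on the causal path from campaign to outcome. Conditioning on a mediator would strip out part of the effect we want; the pooled comparison gives the total causal effect.
So P(outcome | do(Campaign F)) is just the pooled rate for Campaign F: 36/120 = 0.300.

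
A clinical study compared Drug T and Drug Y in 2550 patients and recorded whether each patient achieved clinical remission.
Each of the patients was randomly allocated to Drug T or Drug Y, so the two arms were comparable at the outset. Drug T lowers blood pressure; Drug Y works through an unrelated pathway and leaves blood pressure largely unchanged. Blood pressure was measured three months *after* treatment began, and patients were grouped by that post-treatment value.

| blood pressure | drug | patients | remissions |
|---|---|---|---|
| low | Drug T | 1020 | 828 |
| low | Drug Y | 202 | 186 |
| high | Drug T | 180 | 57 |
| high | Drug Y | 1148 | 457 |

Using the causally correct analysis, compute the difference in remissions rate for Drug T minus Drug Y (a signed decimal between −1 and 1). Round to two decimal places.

The distribution of blood pressure is itself part of what the drug does — it is an intermediate outcome. Holding it fixed would remove that part of the effect; the total effect is the pooled difference.
The causal difference is the pooled difference: 0.738 − 0.476 = +0.261.

+0.26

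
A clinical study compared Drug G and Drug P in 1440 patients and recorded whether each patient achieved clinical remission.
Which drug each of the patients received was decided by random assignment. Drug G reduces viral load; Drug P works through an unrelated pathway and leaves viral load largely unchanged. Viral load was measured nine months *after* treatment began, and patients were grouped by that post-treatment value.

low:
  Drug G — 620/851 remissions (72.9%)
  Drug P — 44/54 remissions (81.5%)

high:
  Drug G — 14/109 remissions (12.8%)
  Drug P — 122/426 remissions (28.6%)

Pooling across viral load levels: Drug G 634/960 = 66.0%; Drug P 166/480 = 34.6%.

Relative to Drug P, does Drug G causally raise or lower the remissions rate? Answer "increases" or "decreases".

Viral load here is a post-treatment variable shaped by the drug; conditioning on it would introduce bias rather than remove it. The overall comparison is the causal one.
Pooled: Drug G 66.0% vs Drug P 34.6%; Drug G is higher overall.

increases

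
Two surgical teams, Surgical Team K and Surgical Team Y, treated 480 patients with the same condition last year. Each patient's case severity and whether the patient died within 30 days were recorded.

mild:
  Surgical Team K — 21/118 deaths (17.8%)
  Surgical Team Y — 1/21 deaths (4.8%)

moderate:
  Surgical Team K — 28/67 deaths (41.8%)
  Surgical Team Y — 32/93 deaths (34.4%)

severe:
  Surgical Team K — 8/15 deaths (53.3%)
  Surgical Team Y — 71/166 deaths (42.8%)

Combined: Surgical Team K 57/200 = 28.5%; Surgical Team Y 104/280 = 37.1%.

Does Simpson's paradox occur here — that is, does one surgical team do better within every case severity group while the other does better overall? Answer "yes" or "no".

Within each case severity level (mild 17.8% vs 4.8%; moderate 41.8% vs 34.4%; severe 53.3% vs 42.8%), Surgical Team Y has the lower rate every time. Pooled: 28.5% vs 37.1% — Surgical Team K has the lower rate overall. The two comparisons disagree.

yes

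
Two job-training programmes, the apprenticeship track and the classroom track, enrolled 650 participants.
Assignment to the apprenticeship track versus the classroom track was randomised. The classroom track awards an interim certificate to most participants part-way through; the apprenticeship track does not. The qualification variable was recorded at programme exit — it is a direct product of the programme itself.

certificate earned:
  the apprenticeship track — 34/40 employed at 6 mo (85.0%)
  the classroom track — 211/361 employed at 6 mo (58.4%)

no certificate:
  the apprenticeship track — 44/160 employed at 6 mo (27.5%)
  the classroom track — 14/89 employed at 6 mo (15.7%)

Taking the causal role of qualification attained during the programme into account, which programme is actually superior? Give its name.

Qualification attained during the programme is recorded after the programme and is itself shifted by it — it sits on the causal path from programme to outcome. Conditioning on a mediator would strip out part of the effect we want; the pooled comparison gives the total causal effect.
Pooled: the apprenticeship track 39.0% vs the classroom track 50.0%; the classroom track is higher overall.

the classroom track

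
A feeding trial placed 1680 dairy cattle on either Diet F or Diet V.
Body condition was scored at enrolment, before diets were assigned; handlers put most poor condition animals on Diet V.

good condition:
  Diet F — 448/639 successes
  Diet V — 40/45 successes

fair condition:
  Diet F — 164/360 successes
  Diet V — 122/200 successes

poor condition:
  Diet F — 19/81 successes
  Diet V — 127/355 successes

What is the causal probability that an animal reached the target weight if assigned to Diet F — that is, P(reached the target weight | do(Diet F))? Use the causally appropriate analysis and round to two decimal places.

Starting body condition differs across diets for reasons unrelated to any effect of the diet itself, and it separately predicts the outcome — a classic confounder. We must compare within starting body condition levels.
Standardising Diet F to the population starting body condition mix: 0.407·448/639 + 0.333·164/360 + 0.260·19/81 = 0.498.

0.50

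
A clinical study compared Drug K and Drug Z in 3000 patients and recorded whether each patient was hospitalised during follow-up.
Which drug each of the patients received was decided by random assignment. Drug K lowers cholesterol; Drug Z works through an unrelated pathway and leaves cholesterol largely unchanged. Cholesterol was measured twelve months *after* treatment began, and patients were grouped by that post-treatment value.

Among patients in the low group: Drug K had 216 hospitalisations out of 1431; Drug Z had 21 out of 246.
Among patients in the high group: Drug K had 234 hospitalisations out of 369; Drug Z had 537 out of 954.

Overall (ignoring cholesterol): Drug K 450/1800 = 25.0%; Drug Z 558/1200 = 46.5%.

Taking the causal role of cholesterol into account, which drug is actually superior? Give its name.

The distribution of cholesterol is itself part of what the drug does — it is an intermediate outcome. Holding it fixed would remove that part of the effect; the total effect is the pooled difference.
Pooled: Drug K 25.0% vs Drug Z 46.5%; Drug K is lower overall.

Drug K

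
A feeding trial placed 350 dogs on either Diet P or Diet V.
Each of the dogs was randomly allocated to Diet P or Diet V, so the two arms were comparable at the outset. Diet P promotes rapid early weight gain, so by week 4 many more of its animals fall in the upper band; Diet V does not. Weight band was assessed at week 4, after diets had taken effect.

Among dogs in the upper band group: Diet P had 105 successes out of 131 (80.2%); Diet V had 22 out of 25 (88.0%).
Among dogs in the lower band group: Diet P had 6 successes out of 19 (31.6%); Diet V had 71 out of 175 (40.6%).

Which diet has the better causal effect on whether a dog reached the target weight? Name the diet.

Diet P

Diet V is higher inside every week-4 weight band stratum but Diet P is higher in aggregate. Whether to stratify depends on how week-4 weight band relates to the diet.
Week-4 weight band lies on the pathway diet → week-4 weight band → outcome, so adjusting for it blocks the indirect effect. For the total causal effect of diet, use the unadjusted pooled rates.
Pooled: Diet P 74.0% vs Diet V 46.5%; Diet P is higher overall.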